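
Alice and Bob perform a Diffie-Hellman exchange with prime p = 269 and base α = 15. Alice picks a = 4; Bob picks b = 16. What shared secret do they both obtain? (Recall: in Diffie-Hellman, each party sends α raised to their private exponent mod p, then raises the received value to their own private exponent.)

Bob sends B = α^b mod p = 15^16 mod 269.
15^1 ≡ 15 (mod 269)
15^2 = (15^1)^2 ≡ 15^2 = 225 ≡ 225 (mod 269)
15^4 = (15^2)^2 ≡ 225^2 = 50625 ≡ 53 (mod 269)
15^8 = (15^4)^2 ≡ 53^2 = 2809 ≡ 119 (mod 269)
15^16 = (15^8)^2 ≡ 119^2 = 14161 ≡ 173 (mod 269)
So B = 173. Alice then computes K = B^a mod p = 173^4 mod 269.
173^1 ≡ 173 (mod 269)
173^2 = (173^1)^2 ≡ 173^2 = 29929 ≡ 70 (mod 269)
173^4 = (173^2)^2 ≡ 70^2 = 4900 ≡ 58 (mod 269)

58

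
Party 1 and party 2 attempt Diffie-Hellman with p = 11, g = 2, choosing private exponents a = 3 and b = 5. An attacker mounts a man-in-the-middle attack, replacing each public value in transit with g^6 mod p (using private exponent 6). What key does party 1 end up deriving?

3

Party 1 receives an attacker's public value M = 2^6 mod 11 instead of the honest one.
2^1 ≡ 2 (mod 11)
2^2 = (2^1)^2 ≡ 2^2 = 4 ≡ 4 (mod 11)
2^4 = (2^2)^2 ≡ 4^2 = 16 ≡ 5 (mod 11)
2^6 = 2^4 · 2^2 ≡ 5 · 4 ≡ 9 (mod 11).
So M = 9. Party 1 computes K = M^3 mod 11.
9^1 ≡ 9 (mod 11)
9^2 = (9^1)^2 ≡ 9^2 = 81 ≡ 4 (mod 11)
9^3 = 9^2 · 9^1 ≡ 4 · 9 ≡ 3 (mod 11).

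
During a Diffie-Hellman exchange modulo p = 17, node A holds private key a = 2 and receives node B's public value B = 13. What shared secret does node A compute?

16

Shared key K = 13^2 mod 17.
13^1 ≡ 13 (mod 17)
13^2 = (13^1)^2 ≡ 13^2 = 169 ≡ 16 (mod 17)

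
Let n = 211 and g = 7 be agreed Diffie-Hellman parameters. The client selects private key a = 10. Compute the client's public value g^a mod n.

54

Public value = 7^10 mod 211.
7^1 ≡ 7 (mod 211)
7^2 = (7^1)^2 ≡ 7^2 = 49 ≡ 49 (mod 211)
7^4 = (7^2)^2 ≡ 49^2 = 2401 ≡ 80 (mod 211)
7^8 = (7^4)^2 ≡ 80^2 = 6400 ≡ 70 (mod 211)
7^10 = 7^8 · 7^2 ≡ 70 · 49 ≡ 54 (mod 211).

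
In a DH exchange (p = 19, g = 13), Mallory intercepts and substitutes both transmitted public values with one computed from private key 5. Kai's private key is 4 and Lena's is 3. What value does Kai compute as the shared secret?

17

Kai receives Mallory's public value M = 13^5 mod 19 instead of the honest one.
13^1 ≡ 13 (mod 19)
13^2 = (13^1)^2 ≡ 13^2 = 169 ≡ 17 (mod 19)
13^4 = (13^2)^2 ≡ 17^2 = 289 ≡ 4 (mod 19)
13^5 = 13^4 · 13^1 ≡ 4 · 13 ≡ 14 (mod 19).
So M = 14. Kai computes K = M^4 mod 19.
14^1 ≡ 14 (mod 19)
14^2 = (14^1)^2 ≡ 14^2 = 196 ≡ 6 (mod 19)
14^4 = (14^2)^2 ≡ 6^2 = 36 ≡ 17 (mod 19)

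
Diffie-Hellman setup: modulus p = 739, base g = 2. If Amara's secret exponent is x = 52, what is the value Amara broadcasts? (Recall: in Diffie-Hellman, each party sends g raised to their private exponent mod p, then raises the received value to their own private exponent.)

Public value = 2^52 mod 739.
2^1 ≡ 2 (mod 739)
2^2 = (2^1)^2 ≡ 2^2 = 4 ≡ 4 (mod 739)
2^4 = (2^2)^2 ≡ 4^2 = 16 ≡ 16 (mod 739)
2^8 = (2^4)^2 ≡ 16^2 = 256 ≡ 256 (mod 739)
2^16 = (2^8)^2 ≡ 256^2 = 65536 ≡ 504 (mod 739)
2^32 = (2^16)^2 ≡ 504^2 = 254016 ≡ 539 (mod 739)
2^52 = 2^32 · 2^16 · 2^4 ≡ 539 · 504 · 16 ≡ 437 (mod 739).

437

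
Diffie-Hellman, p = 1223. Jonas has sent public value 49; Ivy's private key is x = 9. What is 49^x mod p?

Shared key K = 49^9 mod 1223.
49^1 ≡ 49 (mod 1223)
49^2 = (49^1)^2 ≡ 49^2 = 2401 ≡ 1178 (mod 1223)
49^4 = (49^2)^2 ≡ 1178^2 = 1387684 ≡ 802 (mod 1223)
49^8 = (49^4)^2 ≡ 802^2 = 643204 ≡ 1129 (mod 1223)
49^9 = 49^8 · 49^1 ≡ 1129 · 49 ≡ 286 (mod 1223).

286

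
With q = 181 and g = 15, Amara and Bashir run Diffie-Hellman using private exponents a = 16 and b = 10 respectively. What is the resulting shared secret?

73

Bashir sends B = g^b mod q = 15^10 mod 181.
15^1 ≡ 15 (mod 181)
15^2 = (15^1)^2 ≡ 15^2 = 225 ≡ 44 (mod 181)
15^4 = (15^2)^2 ≡ 44^2 = 1936 ≡ 126 (mod 181)
15^8 = (15^4)^2 ≡ 126^2 = 15876 ≡ 129 (mod 181)
15^10 = 15^8 · 15^2 ≡ 129 · 44 ≡ 65 (mod 181).
So B = 65. Amara then computes K = B^a mod q = 65^16 mod 181.
65^1 ≡ 65 (mod 181)
65^2 = (65^1)^2 ≡ 65^2 = 4225 ≡ 62 (mod 181)
65^4 = (65^2)^2 ≡ 62^2 = 3844 ≡ 43 (mod 181)
65^8 = (65^4)^2 ≡ 43^2 = 1849 ≡ 39 (mod 181)
65^16 = (65^8)^2 ≡ 39^2 = 1521 ≡ 73 (mod 181)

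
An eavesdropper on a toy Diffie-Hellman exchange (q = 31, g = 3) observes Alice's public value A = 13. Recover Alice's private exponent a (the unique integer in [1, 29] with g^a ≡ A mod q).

11

Try successive powers of 3 modulo 31:
3^1 ≡ 3
3^2 ≡ 9
3^3 ≡ 27
3^4 ≡ 19
3^5 ≡ 26
3^6 ≡ 16
3^7 ≡ 17
3^8 ≡ 20
3^9 ≡ 29
3^10 ≡ 25
3^11 ≡ 13
Found: a = 11.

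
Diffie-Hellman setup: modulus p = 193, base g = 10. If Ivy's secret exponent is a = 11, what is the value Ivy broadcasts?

5

Public value = 10^{11} \pmod{193}.
10^1 ≡ 10 (mod 193)
10^2 = (10^1)^2 ≡ 10^2 = 100 ≡ 100 (mod 193)
10^4 = (10^2)^2 ≡ 100^2 = 10000 ≡ 157 (mod 193)
10^8 = (10^4)^2 ≡ 157^2 = 24649 ≡ 138 (mod 193)
10^11 = 10^8 · 10^2 · 10^1 ≡ 138 · 100 · 10 ≡ 5 (mod 193).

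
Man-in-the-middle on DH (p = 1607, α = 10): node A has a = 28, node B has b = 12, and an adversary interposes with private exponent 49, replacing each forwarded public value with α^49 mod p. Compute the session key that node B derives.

37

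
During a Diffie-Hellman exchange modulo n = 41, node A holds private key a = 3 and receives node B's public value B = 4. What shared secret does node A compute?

23

Shared key K = 4^3 mod 41.
4^1 ≡ 4 (mod 41)
4^2 = (4^1)^2 ≡ 4^2 = 16 ≡ 16 (mod 41)
4^3 = 4^2 · 4^1 ≡ 16 · 4 ≡ 23 (mod 41).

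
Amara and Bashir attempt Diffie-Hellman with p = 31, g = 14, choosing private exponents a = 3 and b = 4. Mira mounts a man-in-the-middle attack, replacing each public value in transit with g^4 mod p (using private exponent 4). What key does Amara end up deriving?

2

Amara receives Mira's public value M = 14^4 mod 31 instead of the honest one.
14^1 ≡ 14 (mod 31)
14^2 = (14^1)^2 ≡ 14^2 = 196 ≡ 10 (mod 31)
14^4 = (14^2)^2 ≡ 10^2 = 100 ≡ 7 (mod 31)
So M = 7. Amara computes K = M^3 mod 31.
7^1 ≡ 7 (mod 31)
7^2 = (7^1)^2 ≡ 7^2 = 49 ≡ 18 (mod 31)
7^3 = 7^2 · 7^1 ≡ 18 · 7 ≡ 2 (mod 31).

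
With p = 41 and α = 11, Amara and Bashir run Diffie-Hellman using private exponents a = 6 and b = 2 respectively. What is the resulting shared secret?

23

Amara sends A = α^a mod p = 11^6 mod 41.
11^1 ≡ 11 (mod 41)
11^2 = (11^1)^2 ≡ 11^2 = 121 ≡ 39 (mod 41)
11^4 = (11^2)^2 ≡ 39^2 = 1521 ≡ 4 (mod 41)
11^6 = 11^4 · 11^2 ≡ 4 · 39 ≡ 33 (mod 41).
So A = 33. Bashir then computes K = A^b mod p = 33^2 mod 41.
33^1 ≡ 33 (mod 41)
33^2 = (33^1)^2 ≡ 33^2 = 1089 ≡ 23 (mod 41)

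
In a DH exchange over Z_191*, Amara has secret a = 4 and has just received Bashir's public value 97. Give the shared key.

Shared key K = 97^4 mod 191.
97^1 ≡ 97 (mod 191)
97^2 = (97^1)^2 ≡ 97^2 = 9409 ≡ 50 (mod 191)
97^4 = (97^2)^2 ≡ 50^2 = 2500 ≡ 17 (mod 191)

17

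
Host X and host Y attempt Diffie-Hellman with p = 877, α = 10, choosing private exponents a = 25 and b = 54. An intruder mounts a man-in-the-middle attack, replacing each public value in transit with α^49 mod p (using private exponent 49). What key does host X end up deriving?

397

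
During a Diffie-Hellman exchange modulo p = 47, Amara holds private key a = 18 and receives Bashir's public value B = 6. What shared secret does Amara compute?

9

Shared key K = 6^18 mod 47.
6^1 ≡ 6 (mod 47)
6^2 = (6^1)^2 ≡ 6^2 = 36 ≡ 36 (mod 47)
6^4 = (6^2)^2 ≡ 36^2 = 1296 ≡ 27 (mod 47)
6^8 = (6^4)^2 ≡ 27^2 = 729 ≡ 24 (mod 47)
6^16 = (6^8)^2 ≡ 24^2 = 576 ≡ 12 (mod 47)
6^18 = 6^16 · 6^2 ≡ 12 · 36 ≡ 9 (mod 47).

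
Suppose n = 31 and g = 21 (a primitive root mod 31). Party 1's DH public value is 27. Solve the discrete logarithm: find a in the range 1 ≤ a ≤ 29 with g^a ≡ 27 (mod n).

27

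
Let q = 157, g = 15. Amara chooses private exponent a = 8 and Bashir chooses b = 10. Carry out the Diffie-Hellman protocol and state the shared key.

89

Amara sends A = g^a mod q = 15^8 mod 157.
15^1 ≡ 15 (mod 157)
15^2 = (15^1)^2 ≡ 15^2 = 225 ≡ 68 (mod 157)
15^4 = (15^2)^2 ≡ 68^2 = 4624 ≡ 71 (mod 157)
15^8 = (15^4)^2 ≡ 71^2 = 5041 ≡ 17 (mod 157)
So A = 17. Bashir then computes K = A^b mod q = 17^10 mod 157.
17^1 ≡ 17 (mod 157)
17^2 = (17^1)^2 ≡ 17^2 = 289 ≡ 132 (mod 157)
17^4 = (17^2)^2 ≡ 132^2 = 17424 ≡ 154 (mod 157)
17^8 = (17^4)^2 ≡ 154^2 = 23716 ≡ 9 (mod 157)
17^10 = 17^8 · 17^2 ≡ 9 · 132 ≡ 89 (mod 157).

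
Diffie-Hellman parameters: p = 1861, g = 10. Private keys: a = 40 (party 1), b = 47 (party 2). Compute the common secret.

473

Party 2 sends B = g^b mod p = 10^47 mod 1861.
10^1 ≡ 10 (mod 1861)
10^2 = (10^1)^2 ≡ 10^2 = 100 ≡ 100 (mod 1861)
10^4 = (10^2)^2 ≡ 100^2 = 10000 ≡ 695 (mod 1861)
10^8 = (10^4)^2 ≡ 695^2 = 483025 ≡ 1026 (mod 1861)
10^16 = (10^8)^2 ≡ 1026^2 = 1052676 ≡ 1211 (mod 1861)
10^32 = (10^16)^2 ≡ 1211^2 = 1466521 ≡ 53 (mod 1861)
10^47 = 10^32 · 10^8 · 10^4 · 10^2 · 10^1 ≡ 53 · 1026 · 695 · 100 · 10 ≡ 277 (mod 1861).
So B = 277. Party 1 then computes K = B^a mod p = 277^40 mod 1861.
277^1 ≡ 277 (mod 1861)
277^2 = (277^1)^2 ≡ 277^2 = 76729 ≡ 428 (mod 1861)
277^4 = (277^2)^2 ≡ 428^2 = 183184 ≡ 806 (mod 1861)
277^8 = (277^4)^2 ≡ 806^2 = 649636 ≡ 147 (mod 1861)
277^16 = (277^8)^2 ≡ 147^2 = 21609 ≡ 1138 (mod 1861)
277^32 = (277^16)^2 ≡ 1138^2 = 1295044 ≡ 1649 (mod 1861)
277^40 = 277^32 · 277^8 ≡ 1649 · 147 ≡ 473 (mod 1861).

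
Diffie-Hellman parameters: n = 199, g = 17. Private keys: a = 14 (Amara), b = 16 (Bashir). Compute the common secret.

Amara sends A = g^a mod n = 17^14 mod 199.
17^1 ≡ 17 (mod 199)
17^2 = (17^1)^2 ≡ 17^2 = 289 ≡ 90 (mod 199)
17^4 = (17^2)^2 ≡ 90^2 = 8100 ≡ 140 (mod 199)
17^8 = (17^4)^2 ≡ 140^2 = 19600 ≡ 98 (mod 199)
17^14 = 17^8 · 17^4 · 17^2 ≡ 98 · 140 · 90 ≡ 5 (mod 199).
So A = 5. Bashir then computes K = A^b mod n = 5^16 mod 199.
5^1 ≡ 5 (mod 199)
5^2 = (5^1)^2 ≡ 5^2 = 25 ≡ 25 (mod 199)
5^4 = (5^2)^2 ≡ 25^2 = 625 ≡ 28 (mod 199)
5^8 = (5^4)^2 ≡ 28^2 = 784 ≡ 187 (mod 199)
5^16 = (5^8)^2 ≡ 187^2 = 34969 ≡ 144 (mod 199)

144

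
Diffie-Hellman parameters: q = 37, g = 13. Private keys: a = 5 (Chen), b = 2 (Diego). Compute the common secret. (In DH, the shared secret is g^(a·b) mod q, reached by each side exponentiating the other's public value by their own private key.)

4

Diego sends B = g^b mod q = 13^2 mod 37.
13^1 ≡ 13 (mod 37)
13^2 = (13^1)^2 ≡ 13^2 = 169 ≡ 21 (mod 37)
So B = 21. Chen then computes K = B^a mod q = 21^5 mod 37.
21^1 ≡ 21 (mod 37)
21^2 = (21^1)^2 ≡ 21^2 = 441 ≡ 34 (mod 37)
21^4 = (21^2)^2 ≡ 34^2 = 1156 ≡ 9 (mod 37)
21^5 = 21^4 · 21^1 ≡ 9 · 21 ≡ 4 (mod 37).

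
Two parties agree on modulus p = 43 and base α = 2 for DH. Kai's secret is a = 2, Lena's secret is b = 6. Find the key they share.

11

Kai sends A = α^a mod p = 2^2 mod 43.
2^1 ≡ 2 (mod 43)
2^2 = (2^1)^2 ≡ 2^2 = 4 ≡ 4 (mod 43)
So A = 4. Lena then computes K = A^b mod p = 4^6 mod 43.
4^1 ≡ 4 (mod 43)
4^2 = (4^1)^2 ≡ 4^2 = 16 ≡ 16 (mod 43)
4^4 = (4^2)^2 ≡ 16^2 = 256 ≡ 41 (mod 43)
4^6 = 4^4 · 4^2 ≡ 41 · 16 ≡ 11 (mod 43).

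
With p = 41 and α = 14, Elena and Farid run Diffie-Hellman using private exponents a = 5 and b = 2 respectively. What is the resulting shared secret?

Elena sends A = α^a mod p = 14^5 mod 41.
14^1 ≡ 14 (mod 41)
14^2 = (14^1)^2 ≡ 14^2 = 196 ≡ 32 (mod 41)
14^4 = (14^2)^2 ≡ 32^2 = 1024 ≡ 40 (mod 41)
14^5 = 14^4 · 14^1 ≡ 40 · 14 ≡ 27 (mod 41).
So A = 27. Farid then computes K = A^b mod p = 27^2 mod 41.
27^1 ≡ 27 (mod 41)
27^2 = (27^1)^2 ≡ 27^2 = 729 ≡ 32 (mod 41)

32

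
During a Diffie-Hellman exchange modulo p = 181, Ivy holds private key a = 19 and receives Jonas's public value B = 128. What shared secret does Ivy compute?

Shared key K = 128^19 mod 181.
128^1 ≡ 128 (mod 181)
128^2 = (128^1)^2 ≡ 128^2 = 16384 ≡ 94 (mod 181)
128^4 = (128^2)^2 ≡ 94^2 = 8836 ≡ 148 (mod 181)
128^8 = (128^4)^2 ≡ 148^2 = 21904 ≡ 3 (mod 181)
128^16 = (128^8)^2 ≡ 3^2 = 9 ≡ 9 (mod 181)
128^19 = 128^16 · 128^2 · 128^1 ≡ 9 · 94 · 128 ≡ 50 (mod 181).

50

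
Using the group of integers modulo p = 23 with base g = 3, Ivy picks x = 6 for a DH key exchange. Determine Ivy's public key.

Public value = 3^6 (mod 23).
3^1 ≡ 3 (mod 23)
3^2 = (3^1)^2 ≡ 3^2 = 9 ≡ 9 (mod 23)
3^4 = (3^2)^2 ≡ 9^2 = 81 ≡ 12 (mod 23)
3^6 = 3^4 · 3^2 ≡ 12 · 9 ≡ 16 (mod 23).

16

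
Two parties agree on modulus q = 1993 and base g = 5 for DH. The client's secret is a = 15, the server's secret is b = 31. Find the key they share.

The server sends B = g^b mod q = 5^31 mod 1993.
5^1 ≡ 5 (mod 1993)
5^2 = (5^1)^2 ≡ 5^2 = 25 ≡ 25 (mod 1993)
5^4 = (5^2)^2 ≡ 25^2 = 625 ≡ 625 (mod 1993)
5^8 = (5^4)^2 ≡ 625^2 = 390625 ≡ 1990 (mod 1993)
5^16 = (5^8)^2 ≡ 1990^2 = 3960100 ≡ 9 (mod 1993)
5^31 = 5^16 · 5^8 · 5^4 · 5^2 · 5^1 ≡ 9 · 1990 · 625 · 25 · 5 ≡ 1212 (mod 1993).
So B = 1212. The client then computes K = B^a mod q = 1212^15 mod 1993.
1212^1 ≡ 1212 (mod 1993)
1212^2 = (1212^1)^2 ≡ 1212^2 = 1468944 ≡ 103 (mod 1993)
1212^4 = (1212^2)^2 ≡ 103^2 = 10609 ≡ 644 (mod 1993)
1212^8 = (1212^4)^2 ≡ 644^2 = 414736 ≡ 192 (mod 1993)
1212^15 = 1212^8 · 1212^4 · 1212^2 · 1212^1 ≡ 192 · 644 · 103 · 1212 ≡ 504 (mod 1993).

504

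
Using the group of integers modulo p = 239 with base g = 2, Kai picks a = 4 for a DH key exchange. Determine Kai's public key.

Public value = 2^4 mod 239.
2^1 ≡ 2 (mod 239)
2^2 = (2^1)^2 ≡ 2^2 = 4 ≡ 4 (mod 239)
2^4 = (2^2)^2 ≡ 4^2 = 16 ≡ 16 (mod 239)

16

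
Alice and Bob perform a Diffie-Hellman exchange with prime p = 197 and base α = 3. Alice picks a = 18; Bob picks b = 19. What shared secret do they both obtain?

Bob sends B = α^b mod p = 3^19 mod 197.
3^1 ≡ 3 (mod 197)
3^2 = (3^1)^2 ≡ 3^2 = 9 ≡ 9 (mod 197)
3^4 = (3^2)^2 ≡ 9^2 = 81 ≡ 81 (mod 197)
3^8 = (3^4)^2 ≡ 81^2 = 6561 ≡ 60 (mod 197)
3^16 = (3^8)^2 ≡ 60^2 = 3600 ≡ 54 (mod 197)
3^19 = 3^16 · 3^2 · 3^1 ≡ 54 · 9 · 3 ≡ 79 (mod 197).
So B = 79. Alice then computes K = B^a mod p = 79^18 mod 197.
79^1 ≡ 79 (mod 197)
79^2 = (79^1)^2 ≡ 79^2 = 6241 ≡ 134 (mod 197)
79^4 = (79^2)^2 ≡ 134^2 = 17956 ≡ 29 (mod 197)
79^8 = (79^4)^2 ≡ 29^2 = 841 ≡ 53 (mod 197)
79^16 = (79^8)^2 ≡ 53^2 = 2809 ≡ 51 (mod 197)
79^18 = 79^16 · 79^2 ≡ 51 · 134 ≡ 136 (mod 197).

136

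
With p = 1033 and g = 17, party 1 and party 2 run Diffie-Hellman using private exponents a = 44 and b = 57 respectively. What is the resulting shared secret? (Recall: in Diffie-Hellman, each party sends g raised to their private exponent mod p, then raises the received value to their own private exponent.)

Party 2 sends B = g^b mod p = 17^57 mod 1033.
17^1 ≡ 17 (mod 1033)
17^2 = (17^1)^2 ≡ 17^2 = 289 ≡ 289 (mod 1033)
17^4 = (17^2)^2 ≡ 289^2 = 83521 ≡ 881 (mod 1033)
17^8 = (17^4)^2 ≡ 881^2 = 776161 ≡ 378 (mod 1033)
17^16 = (17^8)^2 ≡ 378^2 = 142884 ≡ 330 (mod 1033)
17^32 = (17^16)^2 ≡ 330^2 = 108900 ≡ 435 (mod 1033)
17^57 = 17^32 · 17^16 · 17^8 · 17^1 ≡ 435 · 330 · 378 · 17 ≡ 861 (mod 1033).
So B = 861. Party 1 then computes K = B^a mod p = 861^44 mod 1033.
861^1 ≡ 861 (mod 1033)
861^2 = (861^1)^2 ≡ 861^2 = 741321 ≡ 660 (mod 1033)
861^4 = (861^2)^2 ≡ 660^2 = 435600 ≡ 707 (mod 1033)
861^8 = (861^4)^2 ≡ 707^2 = 499849 ≡ 910 (mod 1033)
861^16 = (861^8)^2 ≡ 910^2 = 828100 ≡ 667 (mod 1033)
861^32 = (861^16)^2 ≡ 667^2 = 444889 ≡ 699 (mod 1033)
861^44 = 861^32 · 861^8 · 861^4 ≡ 699 · 910 · 707 ≡ 113 (mod 1033).

113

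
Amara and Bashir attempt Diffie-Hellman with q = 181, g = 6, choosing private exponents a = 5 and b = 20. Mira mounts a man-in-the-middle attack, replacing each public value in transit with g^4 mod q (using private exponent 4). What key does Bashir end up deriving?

48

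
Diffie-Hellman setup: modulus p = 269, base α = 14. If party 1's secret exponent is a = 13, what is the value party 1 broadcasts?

Public value = 14^13 mod 269.
14^1 ≡ 14 (mod 269)
14^2 = (14^1)^2 ≡ 14^2 = 196 ≡ 196 (mod 269)
14^4 = (14^2)^2 ≡ 196^2 = 38416 ≡ 218 (mod 269)
14^8 = (14^4)^2 ≡ 218^2 = 47524 ≡ 180 (mod 269)
14^13 = 14^8 · 14^4 · 14^1 ≡ 180 · 218 · 14 ≡ 62 (mod 269).

62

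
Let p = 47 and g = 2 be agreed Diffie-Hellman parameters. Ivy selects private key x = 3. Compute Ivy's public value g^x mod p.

Public value = 2^3 mod 47.
2^1 ≡ 2 (mod 47)
2^2 = (2^1)^2 ≡ 2^2 = 4 ≡ 4 (mod 47)
2^3 = 2^2 · 2^1 ≡ 4 · 2 ≡ 8 (mod 47).

8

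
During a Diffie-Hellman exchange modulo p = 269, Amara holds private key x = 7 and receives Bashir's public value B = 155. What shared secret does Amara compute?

240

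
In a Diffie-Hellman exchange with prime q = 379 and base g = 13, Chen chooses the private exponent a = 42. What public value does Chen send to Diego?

84

Public value = 13^42 (mod 379).
13^1 ≡ 13 (mod 379)
13^2 = (13^1)^2 ≡ 13^2 = 169 ≡ 169 (mod 379)
13^4 = (13^2)^2 ≡ 169^2 = 28561 ≡ 136 (mod 379)
13^8 = (13^4)^2 ≡ 136^2 = 18496 ≡ 304 (mod 379)
13^16 = (13^8)^2 ≡ 304^2 = 92416 ≡ 319 (mod 379)
13^32 = (13^16)^2 ≡ 319^2 = 101761 ≡ 189 (mod 379)
13^42 = 13^32 · 13^8 · 13^2 ≡ 189 · 304 · 169 ≡ 84 (mod 379).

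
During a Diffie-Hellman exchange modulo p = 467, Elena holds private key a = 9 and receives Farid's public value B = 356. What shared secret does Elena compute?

394

Shared key K = 356^9 mod 467.
356^1 ≡ 356 (mod 467)
356^2 = (356^1)^2 ≡ 356^2 = 126736 ≡ 179 (mod 467)
356^4 = (356^2)^2 ≡ 179^2 = 32041 ≡ 285 (mod 467)
356^8 = (356^4)^2 ≡ 285^2 = 81225 ≡ 434 (mod 467)
356^9 = 356^8 · 356^1 ≡ 434 · 356 ≡ 394 (mod 467).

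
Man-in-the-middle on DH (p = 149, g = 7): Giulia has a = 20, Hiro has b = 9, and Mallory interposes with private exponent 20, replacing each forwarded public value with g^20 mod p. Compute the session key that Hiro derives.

5

Hiro receives Mallory's public value M = 7^20 mod 149 instead of the honest one.
7^1 ≡ 7 (mod 149)
7^2 = (7^1)^2 ≡ 7^2 = 49 ≡ 49 (mod 149)
7^4 = (7^2)^2 ≡ 49^2 = 2401 ≡ 17 (mod 149)
7^8 = (7^4)^2 ≡ 17^2 = 289 ≡ 140 (mod 149)
7^16 = (7^8)^2 ≡ 140^2 = 19600 ≡ 81 (mod 149)
7^20 = 7^16 · 7^4 ≡ 81 · 17 ≡ 36 (mod 149).
So M = 36. Hiro computes K = M^9 mod 149.
36^1 ≡ 36 (mod 149)
36^2 = (36^1)^2 ≡ 36^2 = 1296 ≡ 104 (mod 149)
36^4 = (36^2)^2 ≡ 104^2 = 10816 ≡ 88 (mod 149)
36^8 = (36^4)^2 ≡ 88^2 = 7744 ≡ 145 (mod 149)
36^9 = 36^8 · 36^1 ≡ 145 · 36 ≡ 5 (mod 149).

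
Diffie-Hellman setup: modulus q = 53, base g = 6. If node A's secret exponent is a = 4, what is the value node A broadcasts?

Public value = 6^4 mod 53.
6^1 ≡ 6 (mod 53)
6^2 = (6^1)^2 ≡ 6^2 = 36 ≡ 36 (mod 53)
6^4 = (6^2)^2 ≡ 36^2 = 1296 ≡ 24 (mod 53)

24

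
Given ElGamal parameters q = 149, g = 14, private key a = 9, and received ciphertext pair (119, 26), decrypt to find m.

36

Shared mask s = c₁^a mod q = 119^9 mod 149.
119^1 ≡ 119 (mod 149)
119^2 = (119^1)^2 ≡ 119^2 = 14161 ≡ 6 (mod 149)
119^4 = (119^2)^2 ≡ 6^2 = 36 ≡ 36 (mod 149)
119^8 = (119^4)^2 ≡ 36^2 = 1296 ≡ 104 (mod 149)
119^9 = 119^8 · 119^1 ≡ 104 · 119 ≡ 9 (mod 149).
So s = 9; s⁻¹ ≡ 116 (mod 149).
m = c₂ · s⁻¹ mod 149 = 26 · 116 mod 149 = 36.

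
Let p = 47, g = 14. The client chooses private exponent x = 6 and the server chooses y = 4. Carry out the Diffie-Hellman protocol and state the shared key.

14

The server sends B = g^y mod p = 14^4 mod 47.
14^1 ≡ 14 (mod 47)
14^2 = (14^1)^2 ≡ 14^2 = 196 ≡ 8 (mod 47)
14^4 = (14^2)^2 ≡ 8^2 = 64 ≡ 17 (mod 47)
So B = 17. The client then computes K = B^x mod p = 17^6 mod 47.
17^1 ≡ 17 (mod 47)
17^2 = (17^1)^2 ≡ 17^2 = 289 ≡ 7 (mod 47)
17^4 = (17^2)^2 ≡ 7^2 = 49 ≡ 2 (mod 47)
17^6 = 17^4 · 17^2 ≡ 2 · 7 ≡ 14 (mod 47).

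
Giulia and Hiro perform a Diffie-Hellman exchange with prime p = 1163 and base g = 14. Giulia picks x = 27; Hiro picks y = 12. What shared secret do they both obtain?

27

Giulia sends A = g^x mod p = 14^27 mod 1163.
14^1 ≡ 14 (mod 1163)
14^2 = (14^1)^2 ≡ 14^2 = 196 ≡ 196 (mod 1163)
14^4 = (14^2)^2 ≡ 196^2 = 38416 ≡ 37 (mod 1163)
14^8 = (14^4)^2 ≡ 37^2 = 1369 ≡ 206 (mod 1163)
14^16 = (14^8)^2 ≡ 206^2 = 42436 ≡ 568 (mod 1163)
14^27 = 14^16 · 14^8 · 14^2 · 14^1 ≡ 568 · 206 · 196 · 14 ≡ 542 (mod 1163).
So A = 542. Hiro then computes K = A^y mod p = 542^12 mod 1163.
542^1 ≡ 542 (mod 1163)
542^2 = (542^1)^2 ≡ 542^2 = 293764 ≡ 688 (mod 1163)
542^4 = (542^2)^2 ≡ 688^2 = 473344 ≡ 3 (mod 1163)
542^8 = (542^4)^2 ≡ 3^2 = 9 ≡ 9 (mod 1163)
542^12 = 542^8 · 542^4 ≡ 9 · 3 ≡ 27 (mod 1163).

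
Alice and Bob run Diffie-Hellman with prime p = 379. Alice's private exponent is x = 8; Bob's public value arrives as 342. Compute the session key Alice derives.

Shared key K = 342^8 mod 379.
342^1 ≡ 342 (mod 379)
342^2 = (342^1)^2 ≡ 342^2 = 116964 ≡ 232 (mod 379)
342^4 = (342^2)^2 ≡ 232^2 = 53824 ≡ 6 (mod 379)
342^8 = (342^4)^2 ≡ 6^2 = 36 ≡ 36 (mod 379)

36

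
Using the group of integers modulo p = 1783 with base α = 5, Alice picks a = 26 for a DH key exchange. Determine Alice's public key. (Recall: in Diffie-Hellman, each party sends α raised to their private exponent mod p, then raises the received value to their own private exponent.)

Public value = 5^26 (mod 1783).
5^1 ≡ 5 (mod 1783)
5^2 = (5^1)^2 ≡ 5^2 = 25 ≡ 25 (mod 1783)
5^4 = (5^2)^2 ≡ 25^2 = 625 ≡ 625 (mod 1783)
5^8 = (5^4)^2 ≡ 625^2 = 390625 ≡ 148 (mod 1783)
5^16 = (5^8)^2 ≡ 148^2 = 21904 ≡ 508 (mod 1783)
5^26 = 5^16 · 5^8 · 5^2 ≡ 508 · 148 · 25 ≡ 318 (mod 1783).

318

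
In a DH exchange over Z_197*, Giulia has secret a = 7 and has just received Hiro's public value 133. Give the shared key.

Shared key K = 133^7 mod 197.
133^1 ≡ 133 (mod 197)
133^2 = (133^1)^2 ≡ 133^2 = 17689 ≡ 156 (mod 197)
133^4 = (133^2)^2 ≡ 156^2 = 24336 ≡ 105 (mod 197)
133^7 = 133^4 · 133^2 · 133^1 ≡ 105 · 156 · 133 ≡ 114 (mod 197).

114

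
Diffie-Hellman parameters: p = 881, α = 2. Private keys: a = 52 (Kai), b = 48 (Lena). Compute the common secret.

Kai sends A = α^a mod p = 2^52 mod 881.
2^1 ≡ 2 (mod 881)
2^2 = (2^1)^2 ≡ 2^2 = 4 ≡ 4 (mod 881)
2^4 = (2^2)^2 ≡ 4^2 = 16 ≡ 16 (mod 881)
2^8 = (2^4)^2 ≡ 16^2 = 256 ≡ 256 (mod 881)
2^16 = (2^8)^2 ≡ 256^2 = 65536 ≡ 342 (mod 881)
2^32 = (2^16)^2 ≡ 342^2 = 116964 ≡ 672 (mod 881)
2^52 = 2^32 · 2^16 · 2^4 ≡ 672 · 342 · 16 ≡ 771 (mod 881).
So A = 771. Lena then computes K = A^b mod p = 771^48 mod 881.
771^1 ≡ 771 (mod 881)
771^2 = (771^1)^2 ≡ 771^2 = 594441 ≡ 647 (mod 881)
771^4 = (771^2)^2 ≡ 647^2 = 418609 ≡ 134 (mod 881)
771^8 = (771^4)^2 ≡ 134^2 = 17956 ≡ 336 (mod 881)
771^16 = (771^8)^2 ≡ 336^2 = 112896 ≡ 128 (mod 881)
771^32 = (771^16)^2 ≡ 128^2 = 16384 ≡ 526 (mod 881)
771^48 = 771^32 · 771^16 ≡ 526 · 128 ≡ 372 (mod 881).

372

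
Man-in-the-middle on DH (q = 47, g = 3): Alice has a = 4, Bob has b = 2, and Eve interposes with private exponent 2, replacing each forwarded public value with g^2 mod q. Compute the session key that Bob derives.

34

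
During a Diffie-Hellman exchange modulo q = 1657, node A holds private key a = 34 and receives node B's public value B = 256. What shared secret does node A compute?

725

Shared key K = 256^34 mod 1657.
256^1 ≡ 256 (mod 1657)
256^2 = (256^1)^2 ≡ 256^2 = 65536 ≡ 913 (mod 1657)
256^4 = (256^2)^2 ≡ 913^2 = 833569 ≡ 98 (mod 1657)
256^8 = (256^4)^2 ≡ 98^2 = 9604 ≡ 1319 (mod 1657)
256^16 = (256^8)^2 ≡ 1319^2 = 1739761 ≡ 1568 (mod 1657)
256^32 = (256^16)^2 ≡ 1568^2 = 2458624 ≡ 1293 (mod 1657)
256^34 = 256^32 · 256^2 ≡ 1293 · 913 ≡ 725 (mod 1657).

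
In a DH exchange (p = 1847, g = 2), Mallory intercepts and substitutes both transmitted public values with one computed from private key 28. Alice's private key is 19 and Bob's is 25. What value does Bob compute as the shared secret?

1310

Bob receives Mallory's public value M = 2^28 mod 1847 instead of the honest one.
2^1 ≡ 2 (mod 1847)
2^2 = (2^1)^2 ≡ 2^2 = 4 ≡ 4 (mod 1847)
2^4 = (2^2)^2 ≡ 4^2 = 16 ≡ 16 (mod 1847)
2^8 = (2^4)^2 ≡ 16^2 = 256 ≡ 256 (mod 1847)
2^16 = (2^8)^2 ≡ 256^2 = 65536 ≡ 891 (mod 1847)
2^28 = 2^16 · 2^8 · 2^4 ≡ 891 · 256 · 16 ≡ 1711 (mod 1847).
So M = 1711. Bob computes K = M^25 mod 1847.
1711^1 ≡ 1711 (mod 1847)
1711^2 = (1711^1)^2 ≡ 1711^2 = 2927521 ≡ 26 (mod 1847)
1711^4 = (1711^2)^2 ≡ 26^2 = 676 ≡ 676 (mod 1847)
1711^8 = (1711^4)^2 ≡ 676^2 = 456976 ≡ 767 (mod 1847)
1711^16 = (1711^8)^2 ≡ 767^2 = 588289 ≡ 943 (mod 1847)
1711^25 = 1711^16 · 1711^8 · 1711^1 ≡ 943 · 767 · 1711 ≡ 1310 (mod 1847).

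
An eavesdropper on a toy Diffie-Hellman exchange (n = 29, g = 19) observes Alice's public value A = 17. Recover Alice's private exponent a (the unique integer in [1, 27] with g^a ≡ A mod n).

Try successive powers of 19 modulo 29:
19^1 ≡ 19
19^2 ≡ 13
19^3 ≡ 15
19^4 ≡ 24
19^5 ≡ 21
19^6 ≡ 22
19^7 ≡ 12
19^8 ≡ 25
19^9 ≡ 11
19^10 ≡ 6
19^11 ≡ 27
19^12 ≡ 20
19^13 ≡ 3
19^14 ≡ 28
19^15 ≡ 10
19^16 ≡ 16
19^17 ≡ 14
19^18 ≡ 5
19^19 ≡ 8
19^20 ≡ 7
19^21 ≡ 17
Found: a = 21.

21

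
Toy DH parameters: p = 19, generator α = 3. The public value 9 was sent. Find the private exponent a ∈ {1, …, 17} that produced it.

Try successive powers of 3 modulo 19:
3^1 ≡ 3
3^2 ≡ 9
Found: a = 2.

2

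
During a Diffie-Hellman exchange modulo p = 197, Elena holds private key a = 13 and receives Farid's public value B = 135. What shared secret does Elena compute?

Shared key K = 135^13 mod 197.
135^1 ≡ 135 (mod 197)
135^2 = (135^1)^2 ≡ 135^2 = 18225 ≡ 101 (mod 197)
135^4 = (135^2)^2 ≡ 101^2 = 10201 ≡ 154 (mod 197)
135^8 = (135^4)^2 ≡ 154^2 = 23716 ≡ 76 (mod 197)
135^13 = 135^8 · 135^4 · 135^1 ≡ 76 · 154 · 135 ≡ 100 (mod 197).

100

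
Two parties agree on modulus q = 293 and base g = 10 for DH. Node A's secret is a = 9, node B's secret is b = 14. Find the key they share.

Node A sends A = g^a mod q = 10^9 mod 293.
10^1 ≡ 10 (mod 293)
10^2 = (10^1)^2 ≡ 10^2 = 100 ≡ 100 (mod 293)
10^4 = (10^2)^2 ≡ 100^2 = 10000 ≡ 38 (mod 293)
10^8 = (10^4)^2 ≡ 38^2 = 1444 ≡ 272 (mod 293)
10^9 = 10^8 · 10^1 ≡ 272 · 10 ≡ 83 (mod 293).
So A = 83. Node B then computes K = A^b mod q = 83^14 mod 293.
83^1 ≡ 83 (mod 293)
83^2 = (83^1)^2 ≡ 83^2 = 6889 ≡ 150 (mod 293)
83^4 = (83^2)^2 ≡ 150^2 = 22500 ≡ 232 (mod 293)
83^8 = (83^4)^2 ≡ 232^2 = 53824 ≡ 205 (mod 293)
83^14 = 83^8 · 83^4 · 83^2 ≡ 205 · 232 · 150 ≡ 36 (mod 293).

36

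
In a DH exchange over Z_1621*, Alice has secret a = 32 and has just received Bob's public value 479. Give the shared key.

Shared key K = 479^32 mod 1621.
479^1 ≡ 479 (mod 1621)
479^2 = (479^1)^2 ≡ 479^2 = 229441 ≡ 880 (mod 1621)
479^4 = (479^2)^2 ≡ 880^2 = 774400 ≡ 1183 (mod 1621)
479^8 = (479^4)^2 ≡ 1183^2 = 1399489 ≡ 566 (mod 1621)
479^16 = (479^8)^2 ≡ 566^2 = 320356 ≡ 1019 (mod 1621)
479^32 = (479^16)^2 ≡ 1019^2 = 1038361 ≡ 921 (mod 1621)

921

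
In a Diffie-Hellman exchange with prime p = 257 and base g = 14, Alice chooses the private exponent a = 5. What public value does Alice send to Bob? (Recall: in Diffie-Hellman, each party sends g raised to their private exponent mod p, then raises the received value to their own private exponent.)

Public value = 14^5 mod 257.
14^1 ≡ 14 (mod 257)
14^2 = (14^1)^2 ≡ 14^2 = 196 ≡ 196 (mod 257)
14^4 = (14^2)^2 ≡ 196^2 = 38416 ≡ 123 (mod 257)
14^5 = 14^4 · 14^1 ≡ 123 · 14 ≡ 180 (mod 257).

180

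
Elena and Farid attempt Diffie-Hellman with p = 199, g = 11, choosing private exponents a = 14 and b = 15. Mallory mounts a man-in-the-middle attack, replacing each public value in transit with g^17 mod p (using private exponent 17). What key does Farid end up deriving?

78

Farid receives Mallory's public value M = 11^17 mod 199 instead of the honest one.
11^1 ≡ 11 (mod 199)
11^2 = (11^1)^2 ≡ 11^2 = 121 ≡ 121 (mod 199)
11^4 = (11^2)^2 ≡ 121^2 = 14641 ≡ 114 (mod 199)
11^8 = (11^4)^2 ≡ 114^2 = 12996 ≡ 61 (mod 199)
11^16 = (11^8)^2 ≡ 61^2 = 3721 ≡ 139 (mod 199)
11^17 = 11^16 · 11^1 ≡ 139 · 11 ≡ 136 (mod 199).
So M = 136. Farid computes K = M^15 mod 199.
136^1 ≡ 136 (mod 199)
136^2 = (136^1)^2 ≡ 136^2 = 18496 ≡ 188 (mod 199)
136^4 = (136^2)^2 ≡ 188^2 = 35344 ≡ 121 (mod 199)
136^8 = (136^4)^2 ≡ 121^2 = 14641 ≡ 114 (mod 199)
136^15 = 136^8 · 136^4 · 136^2 · 136^1 ≡ 114 · 121 · 188 · 136 ≡ 78 (mod 199).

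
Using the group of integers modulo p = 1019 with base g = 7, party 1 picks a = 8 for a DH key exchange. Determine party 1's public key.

Public value = 7^8 mod 1019.
7^1 ≡ 7 (mod 1019)
7^2 = (7^1)^2 ≡ 7^2 = 49 ≡ 49 (mod 1019)
7^4 = (7^2)^2 ≡ 49^2 = 2401 ≡ 363 (mod 1019)
7^8 = (7^4)^2 ≡ 363^2 = 131769 ≡ 318 (mod 1019)

318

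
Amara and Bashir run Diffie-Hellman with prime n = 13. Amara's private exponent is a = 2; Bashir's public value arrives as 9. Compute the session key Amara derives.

Shared key K = 9^2 mod 13.
9^1 ≡ 9 (mod 13)
9^2 = (9^1)^2 ≡ 9^2 = 81 ≡ 3 (mod 13)

3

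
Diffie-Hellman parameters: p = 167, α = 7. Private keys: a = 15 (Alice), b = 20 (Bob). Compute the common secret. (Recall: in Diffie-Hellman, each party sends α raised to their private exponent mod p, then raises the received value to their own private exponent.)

Alice sends A = α^a mod p = 7^15 mod 167.
7^1 ≡ 7 (mod 167)
7^2 = (7^1)^2 ≡ 7^2 = 49 ≡ 49 (mod 167)
7^4 = (7^2)^2 ≡ 49^2 = 2401 ≡ 63 (mod 167)
7^8 = (7^4)^2 ≡ 63^2 = 3969 ≡ 128 (mod 167)
7^15 = 7^8 · 7^4 · 7^2 · 7^1 ≡ 128 · 63 · 49 · 7 ≡ 98 (mod 167).
So A = 98. Bob then computes K = A^b mod p = 98^20 mod 167.
98^1 ≡ 98 (mod 167)
98^2 = (98^1)^2 ≡ 98^2 = 9604 ≡ 85 (mod 167)
98^4 = (98^2)^2 ≡ 85^2 = 7225 ≡ 44 (mod 167)
98^8 = (98^4)^2 ≡ 44^2 = 1936 ≡ 99 (mod 167)
98^16 = (98^8)^2 ≡ 99^2 = 9801 ≡ 115 (mod 167)
98^20 = 98^16 · 98^4 ≡ 115 · 44 ≡ 50 (mod 167).

50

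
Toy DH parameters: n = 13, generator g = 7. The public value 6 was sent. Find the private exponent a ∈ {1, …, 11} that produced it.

7

Try successive powers of 7 modulo 13:
7^1 ≡ 7
7^2 ≡ 10
7^3 ≡ 5
7^4 ≡ 9
7^5 ≡ 11
7^6 ≡ 12
7^7 ≡ 6
Found: a = 7.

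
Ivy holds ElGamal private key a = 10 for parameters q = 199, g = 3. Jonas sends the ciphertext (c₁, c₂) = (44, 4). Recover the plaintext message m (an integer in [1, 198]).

Shared mask s = c₁^a mod q = 44^10 mod 199.
44^1 ≡ 44 (mod 199)
44^2 = (44^1)^2 ≡ 44^2 = 1936 ≡ 145 (mod 199)
44^4 = (44^2)^2 ≡ 145^2 = 21025 ≡ 130 (mod 199)
44^8 = (44^4)^2 ≡ 130^2 = 16900 ≡ 184 (mod 199)
44^10 = 44^8 · 44^2 ≡ 184 · 145 ≡ 14 (mod 199).
So s = 14; s⁻¹ ≡ 128 (mod 199).
m = c₂ · s⁻¹ mod 199 = 4 · 128 mod 199 = 114.

114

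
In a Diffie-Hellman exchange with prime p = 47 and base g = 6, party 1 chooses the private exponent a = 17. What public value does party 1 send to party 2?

Public value = 6^17 mod 47.
6^1 ≡ 6 (mod 47)
6^2 = (6^1)^2 ≡ 6^2 = 36 ≡ 36 (mod 47)
6^4 = (6^2)^2 ≡ 36^2 = 1296 ≡ 27 (mod 47)
6^8 = (6^4)^2 ≡ 27^2 = 729 ≡ 24 (mod 47)
6^16 = (6^8)^2 ≡ 24^2 = 576 ≡ 12 (mod 47)
6^17 = 6^16 · 6^1 ≡ 12 · 6 ≡ 25 (mod 47).

25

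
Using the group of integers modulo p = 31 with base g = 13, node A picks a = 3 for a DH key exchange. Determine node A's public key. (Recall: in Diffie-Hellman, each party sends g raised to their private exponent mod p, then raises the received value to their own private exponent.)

27

Public value = 13^3 mod 31.
13^1 ≡ 13 (mod 31)
13^2 = (13^1)^2 ≡ 13^2 = 169 ≡ 14 (mod 31)
13^3 = 13^2 · 13^1 ≡ 14 · 13 ≡ 27 (mod 31).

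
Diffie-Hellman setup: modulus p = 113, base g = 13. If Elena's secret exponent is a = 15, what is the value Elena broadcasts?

82

Public value = 13^{15} \pmod{113}.
13^1 ≡ 13 (mod 113)
13^2 = (13^1)^2 ≡ 13^2 = 169 ≡ 56 (mod 113)
13^4 = (13^2)^2 ≡ 56^2 = 3136 ≡ 85 (mod 113)
13^8 = (13^4)^2 ≡ 85^2 = 7225 ≡ 106 (mod 113)
13^15 = 13^8 · 13^4 · 13^2 · 13^1 ≡ 106 · 85 · 56 · 13 ≡ 82 (mod 113).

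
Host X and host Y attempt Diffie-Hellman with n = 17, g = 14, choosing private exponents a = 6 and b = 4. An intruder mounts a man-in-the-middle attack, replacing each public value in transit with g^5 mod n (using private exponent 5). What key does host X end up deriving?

2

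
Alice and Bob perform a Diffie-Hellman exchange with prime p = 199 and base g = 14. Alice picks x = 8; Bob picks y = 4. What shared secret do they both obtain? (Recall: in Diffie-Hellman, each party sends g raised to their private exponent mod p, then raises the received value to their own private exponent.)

Alice sends A = g^x mod p = 14^8 mod 199.
14^1 ≡ 14 (mod 199)
14^2 = (14^1)^2 ≡ 14^2 = 196 ≡ 196 (mod 199)
14^4 = (14^2)^2 ≡ 196^2 = 38416 ≡ 9 (mod 199)
14^8 = (14^4)^2 ≡ 9^2 = 81 ≡ 81 (mod 199)
So A = 81. Bob then computes K = A^y mod p = 81^4 mod 199.
81^1 ≡ 81 (mod 199)
81^2 = (81^1)^2 ≡ 81^2 = 6561 ≡ 193 (mod 199)
81^4 = (81^2)^2 ≡ 193^2 = 37249 ≡ 36 (mod 199)

36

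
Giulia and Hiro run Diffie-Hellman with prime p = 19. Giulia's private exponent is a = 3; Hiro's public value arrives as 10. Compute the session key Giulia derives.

12

Shared key K = 10^3 mod 19.
10^1 ≡ 10 (mod 19)
10^2 = (10^1)^2 ≡ 10^2 = 100 ≡ 5 (mod 19)
10^3 = 10^2 · 10^1 ≡ 5 · 10 ≡ 12 (mod 19).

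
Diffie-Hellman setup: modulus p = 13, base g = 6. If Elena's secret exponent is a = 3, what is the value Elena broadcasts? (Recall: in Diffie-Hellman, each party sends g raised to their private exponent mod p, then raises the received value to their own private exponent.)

8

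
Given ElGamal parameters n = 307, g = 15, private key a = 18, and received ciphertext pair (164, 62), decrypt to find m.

Shared mask s = c₁^a mod n = 164^18 mod 307.
164^1 ≡ 164 (mod 307)
164^2 = (164^1)^2 ≡ 164^2 = 26896 ≡ 187 (mod 307)
164^4 = (164^2)^2 ≡ 187^2 = 34969 ≡ 278 (mod 307)
164^8 = (164^4)^2 ≡ 278^2 = 77284 ≡ 227 (mod 307)
164^16 = (164^8)^2 ≡ 227^2 = 51529 ≡ 260 (mod 307)
164^18 = 164^16 · 164^2 ≡ 260 · 187 ≡ 114 (mod 307).
So s = 114; s⁻¹ ≡ 272 (mod 307).
m = c₂ · s⁻¹ mod 307 = 62 · 272 mod 307 = 286.

286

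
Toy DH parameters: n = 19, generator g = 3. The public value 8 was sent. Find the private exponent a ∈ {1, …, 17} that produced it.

Try successive powers of 3 modulo 19:
3^1 ≡ 3
3^2 ≡ 9
3^3 ≡ 8
Found: a = 3.

3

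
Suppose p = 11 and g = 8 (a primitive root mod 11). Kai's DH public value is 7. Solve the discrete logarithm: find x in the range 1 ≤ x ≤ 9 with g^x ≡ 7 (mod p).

9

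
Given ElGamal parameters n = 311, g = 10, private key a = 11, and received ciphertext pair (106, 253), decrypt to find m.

Shared mask s = c₁^a mod n = 106^11 mod 311.
106^1 ≡ 106 (mod 311)
106^2 = (106^1)^2 ≡ 106^2 = 11236 ≡ 40 (mod 311)
106^4 = (106^2)^2 ≡ 40^2 = 1600 ≡ 45 (mod 311)
106^8 = (106^4)^2 ≡ 45^2 = 2025 ≡ 159 (mod 311)
106^11 = 106^8 · 106^2 · 106^1 ≡ 159 · 40 · 106 ≡ 223 (mod 311).
So s = 223; s⁻¹ ≡ 53 (mod 311).
m = c₂ · s⁻¹ mod 311 = 253 · 53 mod 311 = 36.

36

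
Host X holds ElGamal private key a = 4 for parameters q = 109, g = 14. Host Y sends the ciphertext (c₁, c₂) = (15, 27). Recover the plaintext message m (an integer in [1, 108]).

5

Shared mask s = c₁^a mod q = 15^4 mod 109.
15^1 ≡ 15 (mod 109)
15^2 = (15^1)^2 ≡ 15^2 = 225 ≡ 7 (mod 109)
15^4 = (15^2)^2 ≡ 7^2 = 49 ≡ 49 (mod 109)
So s = 49; s⁻¹ ≡ 89 (mod 109).
m = c₂ · s⁻¹ mod 109 = 27 · 89 mod 109 = 5.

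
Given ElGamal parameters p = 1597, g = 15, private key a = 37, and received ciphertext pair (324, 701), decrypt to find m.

Shared mask s = c₁^a mod p = 324^37 mod 1597.
324^1 ≡ 324 (mod 1597)
324^2 = (324^1)^2 ≡ 324^2 = 104976 ≡ 1171 (mod 1597)
324^4 = (324^2)^2 ≡ 1171^2 = 1371241 ≡ 1015 (mod 1597)
324^8 = (324^4)^2 ≡ 1015^2 = 1030225 ≡ 160 (mod 1597)
324^16 = (324^8)^2 ≡ 160^2 = 25600 ≡ 48 (mod 1597)
324^32 = (324^16)^2 ≡ 48^2 = 2304 ≡ 707 (mod 1597)
324^37 = 324^32 · 324^4 · 324^1 ≡ 707 · 1015 · 324 ≡ 1581 (mod 1597).
So s = 1581; s⁻¹ ≡ 499 (mod 1597).
m = c₂ · s⁻¹ mod 1597 = 701 · 499 mod 1597 = 56.

56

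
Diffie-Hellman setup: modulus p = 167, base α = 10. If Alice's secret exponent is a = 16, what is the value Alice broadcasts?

14

Public value = 10^{16} \pmod{167}.
10^1 ≡ 10 (mod 167)
10^2 = (10^1)^2 ≡ 10^2 = 100 ≡ 100 (mod 167)
10^4 = (10^2)^2 ≡ 100^2 = 10000 ≡ 147 (mod 167)
10^8 = (10^4)^2 ≡ 147^2 = 21609 ≡ 66 (mod 167)
10^16 = (10^8)^2 ≡ 66^2 = 4356 ≡ 14 (mod 167)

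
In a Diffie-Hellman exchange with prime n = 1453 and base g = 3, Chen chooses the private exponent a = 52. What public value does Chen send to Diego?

Public value = 3^52 mod 1453.
3^1 ≡ 3 (mod 1453)
3^2 = (3^1)^2 ≡ 3^2 = 9 ≡ 9 (mod 1453)
3^4 = (3^2)^2 ≡ 9^2 = 81 ≡ 81 (mod 1453)
3^8 = (3^4)^2 ≡ 81^2 = 6561 ≡ 749 (mod 1453)
3^16 = (3^8)^2 ≡ 749^2 = 561001 ≡ 143 (mod 1453)
3^32 = (3^16)^2 ≡ 143^2 = 20449 ≡ 107 (mod 1453)
3^52 = 3^32 · 3^16 · 3^4 ≡ 107 · 143 · 81 ≡ 1425 (mod 1453).

1425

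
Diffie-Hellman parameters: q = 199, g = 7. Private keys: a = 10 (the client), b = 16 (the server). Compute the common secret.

128

The client sends A = g^a mod q = 7^10 mod 199.
7^1 ≡ 7 (mod 199)
7^2 = (7^1)^2 ≡ 7^2 = 49 ≡ 49 (mod 199)
7^4 = (7^2)^2 ≡ 49^2 = 2401 ≡ 13 (mod 199)
7^8 = (7^4)^2 ≡ 13^2 = 169 ≡ 169 (mod 199)
7^10 = 7^8 · 7^2 ≡ 169 · 49 ≡ 122 (mod 199).
So A = 122. The server then computes K = A^b mod q = 122^16 mod 199.
122^1 ≡ 122 (mod 199)
122^2 = (122^1)^2 ≡ 122^2 = 14884 ≡ 158 (mod 199)
122^4 = (122^2)^2 ≡ 158^2 = 24964 ≡ 89 (mod 199)
122^8 = (122^4)^2 ≡ 89^2 = 7921 ≡ 160 (mod 199)
122^16 = (122^8)^2 ≡ 160^2 = 25600 ≡ 128 (mod 199)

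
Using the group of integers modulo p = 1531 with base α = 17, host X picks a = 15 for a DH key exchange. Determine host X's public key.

292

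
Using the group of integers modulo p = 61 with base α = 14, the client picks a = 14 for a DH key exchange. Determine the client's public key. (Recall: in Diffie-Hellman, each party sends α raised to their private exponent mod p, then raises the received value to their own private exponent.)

13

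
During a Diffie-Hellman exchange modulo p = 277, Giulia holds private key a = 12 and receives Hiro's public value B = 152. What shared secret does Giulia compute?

16

Shared key K = 152^12 mod 277.
152^1 ≡ 152 (mod 277)
152^2 = (152^1)^2 ≡ 152^2 = 23104 ≡ 113 (mod 277)
152^4 = (152^2)^2 ≡ 113^2 = 12769 ≡ 27 (mod 277)
152^8 = (152^4)^2 ≡ 27^2 = 729 ≡ 175 (mod 277)
152^12 = 152^8 · 152^4 ≡ 175 · 27 ≡ 16 (mod 277).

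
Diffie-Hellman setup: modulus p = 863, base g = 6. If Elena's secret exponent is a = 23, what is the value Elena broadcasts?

130

Public value = 6^23 (mod 863).
6^1 ≡ 6 (mod 863)
6^2 = (6^1)^2 ≡ 6^2 = 36 ≡ 36 (mod 863)
6^4 = (6^2)^2 ≡ 36^2 = 1296 ≡ 433 (mod 863)
6^8 = (6^4)^2 ≡ 433^2 = 187489 ≡ 218 (mod 863)
6^16 = (6^8)^2 ≡ 218^2 = 47524 ≡ 59 (mod 863)
6^23 = 6^16 · 6^4 · 6^2 · 6^1 ≡ 59 · 433 · 36 · 6 ≡ 130 (mod 863).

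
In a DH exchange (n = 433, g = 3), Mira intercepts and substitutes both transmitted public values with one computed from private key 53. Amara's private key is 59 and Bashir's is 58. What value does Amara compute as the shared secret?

Amara receives Mira's public value M = 3^53 mod 433 instead of the honest one.
3^1 ≡ 3 (mod 433)
3^2 = (3^1)^2 ≡ 3^2 = 9 ≡ 9 (mod 433)
3^4 = (3^2)^2 ≡ 9^2 = 81 ≡ 81 (mod 433)
3^8 = (3^4)^2 ≡ 81^2 = 6561 ≡ 66 (mod 433)
3^16 = (3^8)^2 ≡ 66^2 = 4356 ≡ 26 (mod 433)
3^32 = (3^16)^2 ≡ 26^2 = 676 ≡ 243 (mod 433)
3^53 = 3^32 · 3^16 · 3^4 · 3^1 ≡ 243 · 26 · 81 · 3 ≡ 289 (mod 433).
So M = 289. Amara computes K = M^59 mod 433.
289^1 ≡ 289 (mod 433)
289^2 = (289^1)^2 ≡ 289^2 = 83521 ≡ 385 (mod 433)
289^4 = (289^2)^2 ≡ 385^2 = 148225 ≡ 139 (mod 433)
289^8 = (289^4)^2 ≡ 139^2 = 19321 ≡ 269 (mod 433)
289^16 = (289^8)^2 ≡ 269^2 = 72361 ≡ 50 (mod 433)
289^32 = (289^16)^2 ≡ 50^2 = 2500 ≡ 335 (mod 433)
289^59 = 289^32 · 289^16 · 289^8 · 289^2 · 289^1 ≡ 335 · 50 · 269 · 385 · 289 ≡ 335 (mod 433).

335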